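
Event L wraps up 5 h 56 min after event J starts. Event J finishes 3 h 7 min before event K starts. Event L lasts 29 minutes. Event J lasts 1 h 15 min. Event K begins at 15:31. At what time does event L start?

Event J ends at 15:31 − 187 min = 12:24.
Event J starts at 12:24 − 75 min = 11:09.
Event L ends at 11:09 + 356 min = 17:05.
Event L starts at 17:05 − 29 min = 16:36.

16:36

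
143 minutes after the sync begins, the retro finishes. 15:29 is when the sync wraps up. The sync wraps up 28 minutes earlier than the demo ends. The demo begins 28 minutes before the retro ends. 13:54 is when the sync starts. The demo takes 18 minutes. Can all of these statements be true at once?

The retro ends at 13:54 + 143 min = 16:17.
The demo starts at 16:17 − 28 min = 15:49.
The demo ends at 15:49 + 18 min = 16:07.
The sync ends at 16:07 − 28 min = 15:39.
But the sync is also said to end at 15:29 — a 10-minute conflict.

No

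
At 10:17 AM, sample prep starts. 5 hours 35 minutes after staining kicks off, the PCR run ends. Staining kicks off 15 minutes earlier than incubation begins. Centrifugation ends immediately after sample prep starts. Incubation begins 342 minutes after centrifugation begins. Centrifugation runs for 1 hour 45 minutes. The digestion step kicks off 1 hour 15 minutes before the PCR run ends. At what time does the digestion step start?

Centrifugation ends at 10:17 AM.
Centrifugation starts at 10:17 AM − 105 min = 8:32 AM.
Incubation starts at 8:32 AM + 342 min = 2:14 PM.
Staining starts at 2:14 PM − 15 min = 1:59 PM.
The PCR run ends at 1:59 PM + 335 min = 7:34 PM.
The digestion step starts at 7:34 PM − 75 min = 6:19 PM.

6:19 PM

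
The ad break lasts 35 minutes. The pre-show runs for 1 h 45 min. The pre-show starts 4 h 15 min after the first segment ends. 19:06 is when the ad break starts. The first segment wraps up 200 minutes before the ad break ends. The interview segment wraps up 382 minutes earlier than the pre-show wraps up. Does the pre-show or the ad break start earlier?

The ad break ends at 19:06 + 35 min = 19:41.
The first segment ends at 19:41 − 200 min = 16:21.
The pre-show starts at 16:21 + 255 min = 20:36.
The pre-show starts at 20:36 and the ad break starts at 19:06, so the ad break is first.

the ad break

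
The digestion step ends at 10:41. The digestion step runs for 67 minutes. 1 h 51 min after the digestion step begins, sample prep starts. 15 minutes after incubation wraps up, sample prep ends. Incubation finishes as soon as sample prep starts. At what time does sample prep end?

The digestion step starts at 10:41 − 67 min = 09:34.
Sample prep starts at 09:34 + 111 min = 11:25.
So incubation ends at 11:25.
Sample prep ends at 11:25 + 15 min = 11:40.

11:40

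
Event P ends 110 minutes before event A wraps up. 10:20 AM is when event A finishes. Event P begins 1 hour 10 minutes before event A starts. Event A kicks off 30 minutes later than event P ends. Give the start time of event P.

Event P ends at 10:20 AM − 110 min = 8:30 AM.
Event A starts at 8:30 AM + 30 min = 9:00 AM.
Event P starts at 9:00 AM − 70 min = 7:50 AM.

7:50 AM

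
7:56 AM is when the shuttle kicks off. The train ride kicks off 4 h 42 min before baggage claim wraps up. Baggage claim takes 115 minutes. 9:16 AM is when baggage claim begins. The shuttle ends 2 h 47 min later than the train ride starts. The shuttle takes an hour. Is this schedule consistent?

Baggage claim ends at 9:16 AM + 115 min = 11:11 AM.
The train ride starts at 11:11 AM − 282 min = 6:29 AM.
The shuttle ends at 6:29 AM + 167 min = 9:16 AM.
The shuttle starts at 9:16 AM − 60 min = 8:16 AM.
But the shuttle is also said to start at 7:56 AM — a 20-minute conflict.

No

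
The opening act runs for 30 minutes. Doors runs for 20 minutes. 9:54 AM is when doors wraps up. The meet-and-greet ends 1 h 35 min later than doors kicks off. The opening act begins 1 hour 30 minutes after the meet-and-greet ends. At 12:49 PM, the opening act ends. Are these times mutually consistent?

No

Doors starts at 9:54 AM − 20 min = 9:34 AM.
The meet-and-greet ends at 9:34 AM + 95 min = 11:09 AM.
The opening act starts at 11:09 AM + 90 min = 12:39 PM.
The opening act ends at 12:39 PM + 30 min = 1:09 PM.
But the opening act is also said to end at 12:49 PM — a 20-minute conflict.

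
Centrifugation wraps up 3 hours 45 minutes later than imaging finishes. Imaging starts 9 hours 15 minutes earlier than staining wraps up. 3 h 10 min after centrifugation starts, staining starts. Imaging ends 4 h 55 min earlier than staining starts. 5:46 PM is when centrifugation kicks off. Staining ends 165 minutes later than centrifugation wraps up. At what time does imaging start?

Staining starts at 5:46 PM + 190 min = 8:56 PM.
Imaging ends at 8:56 PM − 295 min = 4:01 PM.
Centrifugation ends at 4:01 PM + 225 min = 7:46 PM.
Staining ends at 7:46 PM + 165 min = 10:31 PM.
Imaging starts at 10:31 PM − 555 min = 1:16 PM.

1:16 PM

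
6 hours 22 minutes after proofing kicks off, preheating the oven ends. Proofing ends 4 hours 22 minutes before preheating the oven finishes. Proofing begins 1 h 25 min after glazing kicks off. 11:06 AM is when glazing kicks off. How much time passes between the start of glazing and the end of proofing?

Proofing starts at 11:06 AM + 85 min = 12:31 PM.
Preheating the oven ends at 12:31 PM + 382 min = 6:53 PM.
Proofing ends at 6:53 PM − 262 min = 2:31 PM.
From 11:06 AM to 2:31 PM is 3 h 25 min.

3 h 25 min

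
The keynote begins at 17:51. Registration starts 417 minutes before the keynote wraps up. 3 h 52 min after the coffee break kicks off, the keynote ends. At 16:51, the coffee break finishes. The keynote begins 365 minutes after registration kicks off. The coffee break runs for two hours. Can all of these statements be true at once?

The coffee break starts at 16:51 − 120 min = 14:51.
The keynote ends at 14:51 + 232 min = 18:43.
Registration starts at 18:43 − 417 min = 11:46.
The keynote starts at 11:46 + 365 min = 17:51.
That matches the stated 17:51, so the schedule is consistent.

Yes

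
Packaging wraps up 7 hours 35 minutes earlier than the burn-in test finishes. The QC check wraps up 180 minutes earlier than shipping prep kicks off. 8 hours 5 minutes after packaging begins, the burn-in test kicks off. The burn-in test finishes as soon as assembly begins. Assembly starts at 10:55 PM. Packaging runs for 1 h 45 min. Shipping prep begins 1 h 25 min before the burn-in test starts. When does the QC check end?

5:15 PM

The burn-in test ends at 10:55 PM.
Packaging ends at 10:55 PM − 455 min = 3:20 PM.
Packaging starts at 3:20 PM − 105 min = 1:35 PM.
The burn-in test starts at 1:35 PM + 485 min = 9:40 PM.
Shipping prep starts at 9:40 PM − 85 min = 8:15 PM.
The QC check ends at 8:15 PM − 180 min = 5:15 PM.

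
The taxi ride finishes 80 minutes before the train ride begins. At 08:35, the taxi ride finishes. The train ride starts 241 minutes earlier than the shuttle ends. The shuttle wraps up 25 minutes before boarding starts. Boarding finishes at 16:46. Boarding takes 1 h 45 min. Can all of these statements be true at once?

No

Boarding starts at 16:46 − 105 min = 15:01.
The shuttle ends at 15:01 − 25 min = 14:36.
The train ride starts at 14:36 − 241 min = 10:35.
The taxi ride ends at 10:35 − 80 min = 09:15.
But the taxi ride is also said to end at 08:35 — a 40-minute conflict.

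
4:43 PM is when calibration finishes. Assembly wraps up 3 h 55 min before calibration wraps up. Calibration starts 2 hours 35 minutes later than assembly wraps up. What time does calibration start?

3:23 PM

Assembly ends at 4:43 PM − 235 min = 12:48 PM.
Calibration starts at 12:48 PM + 155 min = 3:23 PM.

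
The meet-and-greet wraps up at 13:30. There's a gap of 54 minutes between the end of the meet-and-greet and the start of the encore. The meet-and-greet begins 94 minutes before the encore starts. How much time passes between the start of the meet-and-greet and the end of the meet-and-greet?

The encore starts at 13:30 + 54 min = 14:24.
The meet-and-greet starts at 14:24 − 94 min = 12:50.
From 12:50 to 13:30 is 40 minutes.

40 minutes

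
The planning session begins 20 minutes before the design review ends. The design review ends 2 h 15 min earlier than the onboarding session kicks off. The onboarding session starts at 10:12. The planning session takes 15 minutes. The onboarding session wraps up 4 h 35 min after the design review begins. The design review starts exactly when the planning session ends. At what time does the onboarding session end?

12:27

The design review ends at 10:12 − 135 min = 07:57.
The planning session starts at 07:57 − 20 min = 07:37.
The planning session ends at 07:37 + 15 min = 07:52.
So the design review starts at 07:52.
The onboarding session ends at 07:52 + 275 min = 12:27.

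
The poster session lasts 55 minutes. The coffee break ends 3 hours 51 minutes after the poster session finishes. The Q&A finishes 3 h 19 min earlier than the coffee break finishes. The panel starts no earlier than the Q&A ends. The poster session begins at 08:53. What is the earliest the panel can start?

The poster session ends at 08:53 + 55 min = 09:48.
The coffee break ends at 09:48 + 231 min = 13:39.
The Q&A ends at 13:39 − 199 min = 10:20.
The panel is bounded by the Q&A, so the earliest it can start is 10:20.

10:20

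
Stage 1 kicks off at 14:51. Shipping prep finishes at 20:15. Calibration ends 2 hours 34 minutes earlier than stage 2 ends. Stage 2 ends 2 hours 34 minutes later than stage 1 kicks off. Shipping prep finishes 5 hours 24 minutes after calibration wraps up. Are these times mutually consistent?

Yes

Stage 2 ends at 14:51 + 154 min = 17:25.
Calibration ends at 17:25 − 154 min = 14:51.
Shipping prep ends at 14:51 + 324 min = 20:15.
That matches the stated 20:15, so the schedule is consistent.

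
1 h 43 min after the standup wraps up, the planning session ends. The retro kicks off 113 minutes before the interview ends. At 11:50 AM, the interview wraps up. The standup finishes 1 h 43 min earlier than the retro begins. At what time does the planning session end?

The retro starts at 11:50 AM − 113 min = 9:57 AM.
The standup ends at 9:57 AM − 103 min = 8:14 AM.
The planning session ends at 8:14 AM + 103 min = 9:57 AM.

9:57 AM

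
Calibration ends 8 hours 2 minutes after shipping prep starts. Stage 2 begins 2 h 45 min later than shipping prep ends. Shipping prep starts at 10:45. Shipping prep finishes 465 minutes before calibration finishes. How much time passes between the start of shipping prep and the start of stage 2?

Calibration ends at 10:45 + 482 min = 18:47.
Shipping prep ends at 18:47 − 465 min = 11:02.
Stage 2 starts at 11:02 + 165 min = 13:47.
From 10:45 to 13:47 is 3 hours 2 minutes.

3 hours 2 minutes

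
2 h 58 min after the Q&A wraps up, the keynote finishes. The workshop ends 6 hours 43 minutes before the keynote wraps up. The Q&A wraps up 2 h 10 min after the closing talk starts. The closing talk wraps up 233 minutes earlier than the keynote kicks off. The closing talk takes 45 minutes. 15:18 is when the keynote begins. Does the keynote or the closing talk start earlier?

the closing talk

The closing talk ends at 15:18 − 233 min = 11:25.
The closing talk starts at 11:25 − 45 min = 10:40.
The keynote starts at 15:18 and the closing talk starts at 10:40, so the closing talk is first.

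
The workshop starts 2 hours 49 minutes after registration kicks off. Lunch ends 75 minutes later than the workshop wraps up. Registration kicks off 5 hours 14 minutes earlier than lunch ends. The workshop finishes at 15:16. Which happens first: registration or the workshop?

Lunch ends at 15:16 + 75 min = 16:31.
Registration starts at 16:31 − 314 min = 11:17.
The workshop starts at 11:17 + 169 min = 14:06.
Registration starts at 11:17 and the workshop starts at 14:06, so registration is first.

registration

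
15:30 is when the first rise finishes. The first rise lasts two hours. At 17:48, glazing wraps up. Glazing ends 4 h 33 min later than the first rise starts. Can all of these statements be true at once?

No

The first rise starts at 15:30 − 120 min = 13:30.
Glazing ends at 13:30 + 273 min = 18:03.
But glazing is also said to end at 17:48 — a 15-minute conflict.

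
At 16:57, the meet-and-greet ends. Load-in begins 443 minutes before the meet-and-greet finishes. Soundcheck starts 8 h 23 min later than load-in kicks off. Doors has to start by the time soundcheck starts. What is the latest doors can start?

Load-in starts at 16:57 − 443 min = 09:34.
Soundcheck starts at 09:34 + 503 min = 17:57.
Doors is bounded by soundcheck, so the latest it can start is 17:57.

17:57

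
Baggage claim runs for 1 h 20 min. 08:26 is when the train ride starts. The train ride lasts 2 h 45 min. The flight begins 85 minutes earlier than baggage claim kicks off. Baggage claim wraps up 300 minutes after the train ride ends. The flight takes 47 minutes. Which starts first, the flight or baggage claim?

The train ride ends at 08:26 + 165 min = 11:11.
Baggage claim ends at 11:11 + 300 min = 16:11.
Baggage claim starts at 16:11 − 80 min = 14:51.
The flight starts at 14:51 − 85 min = 13:26.
The flight starts at 13:26 and baggage claim starts at 14:51, so the flight is first.

the flight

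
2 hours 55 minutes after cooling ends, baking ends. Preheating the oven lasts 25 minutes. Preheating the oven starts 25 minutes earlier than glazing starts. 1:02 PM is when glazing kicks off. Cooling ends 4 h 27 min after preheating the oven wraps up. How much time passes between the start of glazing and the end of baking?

Preheating the oven starts at 1:02 PM − 25 min = 12:37 PM.
Preheating the oven ends at 12:37 PM + 25 min = 1:02 PM.
Cooling ends at 1:02 PM + 267 min = 5:29 PM.
Baking ends at 5:29 PM + 175 min = 8:24 PM.
From 1:02 PM to 8:24 PM is 7 hours 22 minutes.

7 hours 22 minutes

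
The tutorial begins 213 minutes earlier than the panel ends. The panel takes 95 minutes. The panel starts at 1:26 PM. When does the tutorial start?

11:28 AM

The panel ends at 1:26 PM + 95 min = 3:01 PM.
The tutorial starts at 3:01 PM − 213 min = 11:28 AM.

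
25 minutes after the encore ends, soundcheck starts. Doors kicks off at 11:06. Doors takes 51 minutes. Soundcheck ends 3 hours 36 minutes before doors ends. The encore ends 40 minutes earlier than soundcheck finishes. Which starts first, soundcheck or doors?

Doors ends at 11:06 + 51 min = 11:57.
Soundcheck ends at 11:57 − 216 min = 08:21.
The encore ends at 08:21 − 40 min = 07:41.
Soundcheck starts at 07:41 + 25 min = 08:06.
Soundcheck starts at 08:06 and doors starts at 11:06, so soundcheck is first.

soundcheck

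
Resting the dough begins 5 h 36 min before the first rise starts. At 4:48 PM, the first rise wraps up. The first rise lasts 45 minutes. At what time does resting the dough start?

10:27 AM

The first rise starts at 4:48 PM − 45 min = 4:03 PM.
Resting the dough starts at 4:03 PM − 336 min = 10:27 AM.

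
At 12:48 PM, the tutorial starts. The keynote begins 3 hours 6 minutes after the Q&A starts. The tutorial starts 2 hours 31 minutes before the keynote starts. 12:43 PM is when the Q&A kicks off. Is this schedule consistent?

No

The keynote starts at 12:43 PM + 186 min = 3:49 PM.
The tutorial starts at 3:49 PM − 151 min = 1:18 PM.
But the tutorial is also said to start at 12:48 PM — a 30-minute conflict.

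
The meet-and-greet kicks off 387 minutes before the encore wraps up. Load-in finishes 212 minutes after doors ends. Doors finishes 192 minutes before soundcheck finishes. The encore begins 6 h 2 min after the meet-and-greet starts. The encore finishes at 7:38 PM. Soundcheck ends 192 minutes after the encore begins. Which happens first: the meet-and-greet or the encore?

The meet-and-greet starts at 7:38 PM − 387 min = 1:11 PM.
The encore starts at 1:11 PM + 362 min = 7:13 PM.
The meet-and-greet starts at 1:11 PM and the encore starts at 7:13 PM, so the meet-and-greet is first.

the meet-and-greet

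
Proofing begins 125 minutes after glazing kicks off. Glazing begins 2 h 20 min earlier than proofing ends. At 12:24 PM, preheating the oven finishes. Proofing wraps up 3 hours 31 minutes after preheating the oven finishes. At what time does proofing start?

3:40 PM

Proofing ends at 12:24 PM + 211 min = 3:55 PM.
Glazing starts at 3:55 PM − 140 min = 1:35 PM.
Proofing starts at 1:35 PM + 125 min = 3:40 PM.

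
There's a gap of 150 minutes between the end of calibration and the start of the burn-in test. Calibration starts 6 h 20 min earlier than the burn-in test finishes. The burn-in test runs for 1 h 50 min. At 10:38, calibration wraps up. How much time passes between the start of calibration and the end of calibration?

The burn-in test starts at 10:38 + 150 min = 13:08.
The burn-in test ends at 13:08 + 110 min = 14:58.
Calibration starts at 14:58 − 380 min = 08:38.
From 08:38 to 10:38 is 120 minutes.

120 minutes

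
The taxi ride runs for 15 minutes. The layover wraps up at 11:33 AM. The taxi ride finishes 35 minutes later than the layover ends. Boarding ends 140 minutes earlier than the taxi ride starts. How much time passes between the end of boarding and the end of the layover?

2 hours

The taxi ride ends at 11:33 AM + 35 min = 12:08 PM.
The taxi ride starts at 12:08 PM − 15 min = 11:53 AM.
Boarding ends at 11:53 AM − 140 min = 9:33 AM.
From 9:33 AM to 11:33 AM is 2 hours.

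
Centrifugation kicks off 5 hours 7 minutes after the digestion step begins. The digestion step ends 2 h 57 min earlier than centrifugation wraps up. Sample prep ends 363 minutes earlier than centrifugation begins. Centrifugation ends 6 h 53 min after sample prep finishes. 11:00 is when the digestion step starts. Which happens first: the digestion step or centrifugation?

Centrifugation starts at 11:00 + 307 min = 16:07.
The digestion step starts at 11:00 and centrifugation starts at 16:07, so the digestion step is first.

the digestion step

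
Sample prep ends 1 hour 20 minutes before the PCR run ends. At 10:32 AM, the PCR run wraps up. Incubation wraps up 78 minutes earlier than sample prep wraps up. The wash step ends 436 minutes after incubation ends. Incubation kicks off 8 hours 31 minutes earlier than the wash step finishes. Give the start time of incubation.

Sample prep ends at 10:32 AM − 80 min = 9:12 AM.
Incubation ends at 9:12 AM − 78 min = 7:54 AM.
The wash step ends at 7:54 AM + 436 min = 3:10 PM.
Incubation starts at 3:10 PM − 511 min = 6:39 AM.

6:39 AM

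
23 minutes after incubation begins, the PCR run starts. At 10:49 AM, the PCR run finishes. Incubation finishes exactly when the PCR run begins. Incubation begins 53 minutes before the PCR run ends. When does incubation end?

Incubation starts at 10:49 AM − 53 min = 9:56 AM.
The PCR run starts at 9:56 AM + 23 min = 10:19 AM.
So incubation ends at 10:19 AM.

10:19 AM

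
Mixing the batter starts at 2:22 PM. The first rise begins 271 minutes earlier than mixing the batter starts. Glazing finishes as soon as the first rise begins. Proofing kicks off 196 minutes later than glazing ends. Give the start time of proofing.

1:07 PM

The first rise starts at 2:22 PM − 271 min = 9:51 AM.
So glazing ends at 9:51 AM.
Proofing starts at 9:51 AM + 196 min = 1:07 PM.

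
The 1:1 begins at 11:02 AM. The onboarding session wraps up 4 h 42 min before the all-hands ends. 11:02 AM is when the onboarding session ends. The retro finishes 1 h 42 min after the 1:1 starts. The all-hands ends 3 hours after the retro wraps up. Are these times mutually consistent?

Yes

The retro ends at 11:02 AM + 102 min = 12:44 PM.
The all-hands ends at 12:44 PM + 180 min = 3:44 PM.
The onboarding session ends at 3:44 PM − 282 min = 11:02 AM.
That matches the stated 11:02 AM, so the schedule is consistent.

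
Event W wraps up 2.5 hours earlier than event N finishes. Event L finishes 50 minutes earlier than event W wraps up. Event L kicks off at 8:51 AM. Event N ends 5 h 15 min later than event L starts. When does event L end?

Event N ends at 8:51 AM + 315 min = 2:06 PM.
Event W ends at 2:06 PM − 150 min = 11:36 AM.
Event L ends at 11:36 AM − 50 min = 10:46 AM.

10:46 AM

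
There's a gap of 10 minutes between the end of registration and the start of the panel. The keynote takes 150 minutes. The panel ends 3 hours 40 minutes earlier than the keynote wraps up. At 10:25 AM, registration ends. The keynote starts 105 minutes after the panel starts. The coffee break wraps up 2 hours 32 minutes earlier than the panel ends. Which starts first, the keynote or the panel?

The panel starts at 10:25 AM + 10 min = 10:35 AM.
The keynote starts at 10:35 AM + 105 min = 12:20 PM.
The keynote starts at 12:20 PM and the panel starts at 10:35 AM, so the panel is first.

the panel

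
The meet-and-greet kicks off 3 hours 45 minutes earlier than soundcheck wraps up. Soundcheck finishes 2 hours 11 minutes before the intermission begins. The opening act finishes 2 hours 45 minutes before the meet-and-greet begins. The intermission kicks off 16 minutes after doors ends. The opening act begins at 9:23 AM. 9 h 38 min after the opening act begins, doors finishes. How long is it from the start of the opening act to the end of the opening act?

73 minutes

Doors ends at 9:23 AM + 578 min = 7:01 PM.
The intermission starts at 7:01 PM + 16 min = 7:17 PM.
Soundcheck ends at 7:17 PM − 131 min = 5:06 PM.
The meet-and-greet starts at 5:06 PM − 225 min = 1:21 PM.
The opening act ends at 1:21 PM − 165 min = 10:36 AM.
From 9:23 AM to 10:36 AM is 73 minutes.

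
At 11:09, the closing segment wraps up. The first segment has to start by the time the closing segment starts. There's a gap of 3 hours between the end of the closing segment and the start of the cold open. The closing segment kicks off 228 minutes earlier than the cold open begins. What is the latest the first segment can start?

The cold open starts at 11:09 + 180 min = 14:09.
The closing segment starts at 14:09 − 228 min = 10:21.
The first segment is bounded by the closing segment, so the latest it can start is 10:21.

10:21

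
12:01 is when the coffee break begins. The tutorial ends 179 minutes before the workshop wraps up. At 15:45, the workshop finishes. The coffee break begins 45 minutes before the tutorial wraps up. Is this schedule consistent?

The tutorial ends at 15:45 − 179 min = 12:46.
The coffee break starts at 12:46 − 45 min = 12:01.
That matches the stated 12:01, so the schedule is consistent.

Yes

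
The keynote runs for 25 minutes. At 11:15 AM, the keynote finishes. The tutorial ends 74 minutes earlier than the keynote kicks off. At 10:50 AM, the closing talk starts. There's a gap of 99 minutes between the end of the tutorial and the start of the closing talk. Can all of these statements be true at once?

The keynote starts at 11:15 AM − 25 min = 10:50 AM.
The tutorial ends at 10:50 AM − 74 min = 9:36 AM.
The closing talk starts at 9:36 AM + 99 min = 11:15 AM.
But the closing talk is also said to start at 10:50 AM — a 25-minute conflict.

No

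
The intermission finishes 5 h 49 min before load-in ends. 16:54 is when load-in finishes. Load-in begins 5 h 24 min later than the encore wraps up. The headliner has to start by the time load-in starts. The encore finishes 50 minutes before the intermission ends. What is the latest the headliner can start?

15:39

The intermission ends at 16:54 − 349 min = 11:05.
The encore ends at 11:05 − 50 min = 10:15.
Load-in starts at 10:15 + 324 min = 15:39.
The headliner is bounded by load-in, so the latest it can start is 15:39.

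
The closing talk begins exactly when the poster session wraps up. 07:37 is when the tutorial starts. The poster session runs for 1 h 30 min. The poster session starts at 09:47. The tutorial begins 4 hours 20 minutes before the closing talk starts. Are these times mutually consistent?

The poster session ends at 09:47 + 90 min = 11:17.
So the closing talk starts at 11:17.
The tutorial starts at 11:17 − 260 min = 06:57.
But the tutorial is also said to start at 07:37 — a 40-minute conflict.

No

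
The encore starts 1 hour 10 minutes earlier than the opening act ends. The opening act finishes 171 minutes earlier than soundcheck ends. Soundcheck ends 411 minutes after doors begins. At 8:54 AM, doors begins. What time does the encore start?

11:44 AM

Soundcheck ends at 8:54 AM + 411 min = 3:45 PM.
The opening act ends at 3:45 PM − 171 min = 12:54 PM.
The encore starts at 12:54 PM − 70 min = 11:44 AM.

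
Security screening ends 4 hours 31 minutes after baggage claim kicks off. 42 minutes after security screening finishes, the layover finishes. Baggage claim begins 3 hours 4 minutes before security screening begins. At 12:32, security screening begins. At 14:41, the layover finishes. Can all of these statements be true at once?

Baggage claim starts at 12:32 − 184 min = 09:28.
Security screening ends at 09:28 + 271 min = 13:59.
The layover ends at 13:59 + 42 min = 14:41.
That matches the stated 14:41, so the schedule is consistent.

Yes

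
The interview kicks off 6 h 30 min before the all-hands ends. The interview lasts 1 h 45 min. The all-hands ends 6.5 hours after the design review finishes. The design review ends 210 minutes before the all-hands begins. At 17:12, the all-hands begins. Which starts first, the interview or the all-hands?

The design review ends at 17:12 − 210 min = 13:42.
The all-hands ends at 13:42 + 390 min = 20:12.
The interview starts at 20:12 − 390 min = 13:42.
The interview starts at 13:42 and the all-hands starts at 17:12, so the interview is first.

the interview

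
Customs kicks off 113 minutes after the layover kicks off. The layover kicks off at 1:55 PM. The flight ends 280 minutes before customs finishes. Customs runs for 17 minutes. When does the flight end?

Customs starts at 1:55 PM + 113 min = 3:48 PM.
Customs ends at 3:48 PM + 17 min = 4:05 PM.
The flight ends at 4:05 PM − 280 min = 11:25 AM.

11:25 AM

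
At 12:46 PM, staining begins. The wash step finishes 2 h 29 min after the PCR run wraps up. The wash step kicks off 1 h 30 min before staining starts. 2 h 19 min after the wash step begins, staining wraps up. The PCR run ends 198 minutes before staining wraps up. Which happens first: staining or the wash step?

the wash step

The wash step starts at 12:46 PM − 90 min = 11:16 AM.
Staining starts at 12:46 PM and the wash step starts at 11:16 AM, so the wash step is first.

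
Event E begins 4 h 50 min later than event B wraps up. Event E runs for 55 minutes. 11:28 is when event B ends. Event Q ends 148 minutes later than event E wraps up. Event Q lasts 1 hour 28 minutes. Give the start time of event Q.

Event E starts at 11:28 + 290 min = 16:18.
Event E ends at 16:18 + 55 min = 17:13.
Event Q ends at 17:13 + 148 min = 19:41.
Event Q starts at 19:41 − 88 min = 18:13.

18:13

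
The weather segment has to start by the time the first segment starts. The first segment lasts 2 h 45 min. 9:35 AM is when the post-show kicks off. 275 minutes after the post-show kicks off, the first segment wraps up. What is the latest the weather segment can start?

The first segment ends at 9:35 AM + 275 min = 2:10 PM.
The first segment starts at 2:10 PM − 165 min = 11:25 AM.
The weather segment is bounded by the first segment, so the latest it can start is 11:25 AM.

11:25 AM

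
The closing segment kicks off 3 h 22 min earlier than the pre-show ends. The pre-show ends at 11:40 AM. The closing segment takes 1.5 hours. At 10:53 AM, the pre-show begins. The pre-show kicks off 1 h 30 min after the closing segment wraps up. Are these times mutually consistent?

No

The closing segment starts at 11:40 AM − 202 min = 8:18 AM.
The closing segment ends at 8:18 AM + 90 min = 9:48 AM.
The pre-show starts at 9:48 AM + 90 min = 11:18 AM.
But the pre-show is also said to start at 10:53 AM — a 25-minute conflict.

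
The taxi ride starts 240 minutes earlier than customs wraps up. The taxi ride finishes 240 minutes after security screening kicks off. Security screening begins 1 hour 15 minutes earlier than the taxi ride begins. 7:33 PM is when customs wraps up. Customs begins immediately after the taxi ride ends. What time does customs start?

6:18 PM

The taxi ride starts at 7:33 PM − 240 min = 3:33 PM.
Security screening starts at 3:33 PM − 75 min = 2:18 PM.
The taxi ride ends at 2:18 PM + 240 min = 6:18 PM.
So customs starts at 6:18 PM.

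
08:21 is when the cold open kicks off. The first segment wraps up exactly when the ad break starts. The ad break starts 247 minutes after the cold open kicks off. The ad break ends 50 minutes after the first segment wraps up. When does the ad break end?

The ad break starts at 08:21 + 247 min = 12:28.
So the first segment ends at 12:28.
The ad break ends at 12:28 + 50 min = 13:18.

13:18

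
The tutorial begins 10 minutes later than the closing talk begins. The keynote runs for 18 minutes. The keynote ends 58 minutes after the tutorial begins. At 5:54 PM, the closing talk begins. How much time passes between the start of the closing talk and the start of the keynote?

50 minutes

The tutorial starts at 5:54 PM + 10 min = 6:04 PM.
The keynote ends at 6:04 PM + 58 min = 7:02 PM.
The keynote starts at 7:02 PM − 18 min = 6:44 PM.
From 5:54 PM to 6:44 PM is 50 minutes.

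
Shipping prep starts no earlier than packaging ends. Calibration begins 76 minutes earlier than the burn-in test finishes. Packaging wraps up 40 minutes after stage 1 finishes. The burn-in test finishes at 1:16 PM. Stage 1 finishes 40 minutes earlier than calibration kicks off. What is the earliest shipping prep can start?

Calibration starts at 1:16 PM − 76 min = 12:00 PM.
Stage 1 ends at 12:00 PM − 40 min = 11:20 AM.
Packaging ends at 11:20 AM + 40 min = 12:00 PM.
Shipping prep is bounded by packaging, so the earliest it can start is 12:00 PM.

12:00 PM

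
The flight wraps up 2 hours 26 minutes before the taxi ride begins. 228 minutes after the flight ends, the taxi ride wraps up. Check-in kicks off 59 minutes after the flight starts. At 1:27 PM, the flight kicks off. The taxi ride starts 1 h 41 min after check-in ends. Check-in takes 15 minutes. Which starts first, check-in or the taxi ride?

check-in

Check-in starts at 1:27 PM + 59 min = 2:26 PM.
Check-in ends at 2:26 PM + 15 min = 2:41 PM.
The taxi ride starts at 2:41 PM + 101 min = 4:22 PM.
Check-in starts at 2:26 PM and the taxi ride starts at 4:22 PM, so check-in is first.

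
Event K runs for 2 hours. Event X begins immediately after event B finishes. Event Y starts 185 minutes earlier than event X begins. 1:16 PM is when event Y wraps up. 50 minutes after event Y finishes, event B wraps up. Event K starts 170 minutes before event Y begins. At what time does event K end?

Event B ends at 1:16 PM + 50 min = 2:06 PM.
So event X starts at 2:06 PM.
Event Y starts at 2:06 PM − 185 min = 11:01 AM.
Event K starts at 11:01 AM − 170 min = 8:11 AM.
Event K ends at 8:11 AM + 120 min = 10:11 AM.

10:11 AM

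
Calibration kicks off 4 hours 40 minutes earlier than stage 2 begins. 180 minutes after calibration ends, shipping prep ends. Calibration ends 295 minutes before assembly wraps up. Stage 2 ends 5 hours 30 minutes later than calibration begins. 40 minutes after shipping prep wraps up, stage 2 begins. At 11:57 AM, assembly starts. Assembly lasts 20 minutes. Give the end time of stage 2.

Assembly ends at 11:57 AM + 20 min = 12:17 PM.
Calibration ends at 12:17 PM − 295 min = 7:22 AM.
Shipping prep ends at 7:22 AM + 180 min = 10:22 AM.
Stage 2 starts at 10:22 AM + 40 min = 11:02 AM.
Calibration starts at 11:02 AM − 280 min = 6:22 AM.
Stage 2 ends at 6:22 AM + 330 min = 11:52 AM.

11:52 AM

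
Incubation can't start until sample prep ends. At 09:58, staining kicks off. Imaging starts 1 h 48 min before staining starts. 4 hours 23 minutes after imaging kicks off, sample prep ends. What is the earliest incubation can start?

Imaging starts at 09:58 − 108 min = 08:10.
Sample prep ends at 08:10 + 263 min = 12:33.
Incubation is bounded by sample prep, so the earliest it can start is 12:33.

12:33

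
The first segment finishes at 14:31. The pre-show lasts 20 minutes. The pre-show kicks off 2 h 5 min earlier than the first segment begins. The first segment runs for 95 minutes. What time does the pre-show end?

The first segment starts at 14:31 − 95 min = 12:56.
The pre-show starts at 12:56 − 125 min = 10:51.
The pre-show ends at 10:51 + 20 min = 11:11.

11:11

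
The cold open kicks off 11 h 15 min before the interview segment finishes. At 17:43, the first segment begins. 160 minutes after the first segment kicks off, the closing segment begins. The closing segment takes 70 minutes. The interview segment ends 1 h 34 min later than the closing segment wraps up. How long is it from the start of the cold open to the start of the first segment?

The closing segment starts at 17:43 + 160 min = 20:23.
The closing segment ends at 20:23 + 70 min = 21:33.
The interview segment ends at 21:33 + 94 min = 23:07.
The cold open starts at 23:07 − 675 min = 11:52.
From 11:52 to 17:43 is 351 minutes.

351 minutes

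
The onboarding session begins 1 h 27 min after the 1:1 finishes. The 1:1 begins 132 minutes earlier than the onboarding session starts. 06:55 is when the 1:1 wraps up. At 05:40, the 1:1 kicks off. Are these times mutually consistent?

No

The onboarding session starts at 06:55 + 87 min = 08:22.
The 1:1 starts at 08:22 − 132 min = 06:10.
But the 1:1 is also said to start at 05:40 — a 30-minute conflict.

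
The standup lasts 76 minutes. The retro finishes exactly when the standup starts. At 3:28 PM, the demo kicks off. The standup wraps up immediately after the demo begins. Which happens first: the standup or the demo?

The standup ends at 3:28 PM.
The standup starts at 3:28 PM − 76 min = 2:12 PM.
The standup starts at 2:12 PM and the demo starts at 3:28 PM, so the standup is first.

the standup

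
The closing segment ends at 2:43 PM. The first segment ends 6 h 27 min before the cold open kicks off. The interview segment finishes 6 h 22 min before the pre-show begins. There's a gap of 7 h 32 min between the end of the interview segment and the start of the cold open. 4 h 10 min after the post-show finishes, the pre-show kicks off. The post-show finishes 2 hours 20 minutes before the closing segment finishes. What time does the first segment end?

The post-show ends at 2:43 PM − 140 min = 12:23 PM.
The pre-show starts at 12:23 PM + 250 min = 4:33 PM.
The interview segment ends at 4:33 PM − 382 min = 10:11 AM.
The cold open starts at 10:11 AM + 452 min = 5:43 PM.
The first segment ends at 5:43 PM − 387 min = 11:16 AM.

11:16 AM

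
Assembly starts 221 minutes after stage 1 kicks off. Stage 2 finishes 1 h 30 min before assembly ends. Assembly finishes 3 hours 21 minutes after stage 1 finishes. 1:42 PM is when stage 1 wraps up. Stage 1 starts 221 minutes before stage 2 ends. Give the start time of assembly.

3:33 PM

Assembly ends at 1:42 PM + 201 min = 5:03 PM.
Stage 2 ends at 5:03 PM − 90 min = 3:33 PM.
Stage 1 starts at 3:33 PM − 221 min = 11:52 AM.
Assembly starts at 11:52 AM + 221 min = 3:33 PM.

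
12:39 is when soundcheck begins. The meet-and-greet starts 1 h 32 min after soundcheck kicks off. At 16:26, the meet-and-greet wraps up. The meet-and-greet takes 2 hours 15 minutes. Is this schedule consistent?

The meet-and-greet starts at 12:39 + 92 min = 14:11.
The meet-and-greet ends at 14:11 + 135 min = 16:26.
That matches the stated 16:26, so the schedule is consistent.

Yes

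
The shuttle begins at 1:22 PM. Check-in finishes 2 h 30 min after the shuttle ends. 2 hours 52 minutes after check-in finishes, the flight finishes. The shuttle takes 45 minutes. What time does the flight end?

7:29 PM

The shuttle ends at 1:22 PM + 45 min = 2:07 PM.
Check-in ends at 2:07 PM + 150 min = 4:37 PM.
The flight ends at 4:37 PM + 172 min = 7:29 PM.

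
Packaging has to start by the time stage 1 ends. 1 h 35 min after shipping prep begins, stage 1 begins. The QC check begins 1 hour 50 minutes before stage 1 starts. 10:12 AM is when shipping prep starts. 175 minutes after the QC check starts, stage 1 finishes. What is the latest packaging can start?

12:52 PM

Stage 1 starts at 10:12 AM + 95 min = 11:47 AM.
The QC check starts at 11:47 AM − 110 min = 9:57 AM.
Stage 1 ends at 9:57 AM + 175 min = 12:52 PM.
Packaging is bounded by stage 1, so the latest it can start is 12:52 PM.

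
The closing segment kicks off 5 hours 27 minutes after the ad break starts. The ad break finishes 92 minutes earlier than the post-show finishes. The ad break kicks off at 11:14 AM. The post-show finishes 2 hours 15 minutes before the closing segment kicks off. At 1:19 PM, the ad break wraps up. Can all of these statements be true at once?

No

The closing segment starts at 11:14 AM + 327 min = 4:41 PM.
The post-show ends at 4:41 PM − 135 min = 2:26 PM.
The ad break ends at 2:26 PM − 92 min = 12:54 PM.
But the ad break is also said to end at 1:19 PM — a 25-minute conflict.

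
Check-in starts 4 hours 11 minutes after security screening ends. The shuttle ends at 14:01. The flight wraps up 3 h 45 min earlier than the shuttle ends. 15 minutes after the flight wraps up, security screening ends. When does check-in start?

14:42

The flight ends at 14:01 − 225 min = 10:16.
Security screening ends at 10:16 + 15 min = 10:31.
Check-in starts at 10:31 + 251 min = 14:42.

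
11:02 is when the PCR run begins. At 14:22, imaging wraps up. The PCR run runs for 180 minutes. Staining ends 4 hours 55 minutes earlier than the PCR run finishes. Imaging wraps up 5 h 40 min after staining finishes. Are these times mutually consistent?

The PCR run ends at 11:02 + 180 min = 14:02.
Staining ends at 14:02 − 295 min = 09:07.
Imaging ends at 09:07 + 340 min = 14:47.
But imaging is also said to end at 14:22 — a 25-minute conflict.

No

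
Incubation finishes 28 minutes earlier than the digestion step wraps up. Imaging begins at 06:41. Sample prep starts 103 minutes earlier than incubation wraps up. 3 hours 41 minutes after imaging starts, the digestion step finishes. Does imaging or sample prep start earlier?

imaging

The digestion step ends at 06:41 + 221 min = 10:22.
Incubation ends at 10:22 − 28 min = 09:54.
Sample prep starts at 09:54 − 103 min = 08:11.
Imaging starts at 06:41 and sample prep starts at 08:11, so imaging is first.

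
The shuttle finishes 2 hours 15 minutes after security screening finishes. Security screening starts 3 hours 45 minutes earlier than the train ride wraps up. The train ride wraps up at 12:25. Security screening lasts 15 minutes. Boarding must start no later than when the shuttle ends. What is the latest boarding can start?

11:10

Security screening starts at 12:25 − 225 min = 08:40.
Security screening ends at 08:40 + 15 min = 08:55.
The shuttle ends at 08:55 + 135 min = 11:10.
Boarding is bounded by the shuttle, so the latest it can start is 11:10.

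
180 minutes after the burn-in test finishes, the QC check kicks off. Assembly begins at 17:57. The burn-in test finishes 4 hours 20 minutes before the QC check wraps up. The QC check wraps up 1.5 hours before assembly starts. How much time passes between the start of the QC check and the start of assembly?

The QC check ends at 17:57 − 90 min = 16:27.
The burn-in test ends at 16:27 − 260 min = 12:07.
The QC check starts at 12:07 + 180 min = 15:07.
From 15:07 to 17:57 is 2 hours 50 minutes.

2 hours 50 minutes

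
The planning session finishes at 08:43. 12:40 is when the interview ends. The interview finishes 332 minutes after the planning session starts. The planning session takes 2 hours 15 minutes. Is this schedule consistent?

The planning session starts at 08:43 − 135 min = 06:28.
The interview ends at 06:28 + 332 min = 12:00.
But the interview is also said to end at 12:40 — a 40-minute conflict.

No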